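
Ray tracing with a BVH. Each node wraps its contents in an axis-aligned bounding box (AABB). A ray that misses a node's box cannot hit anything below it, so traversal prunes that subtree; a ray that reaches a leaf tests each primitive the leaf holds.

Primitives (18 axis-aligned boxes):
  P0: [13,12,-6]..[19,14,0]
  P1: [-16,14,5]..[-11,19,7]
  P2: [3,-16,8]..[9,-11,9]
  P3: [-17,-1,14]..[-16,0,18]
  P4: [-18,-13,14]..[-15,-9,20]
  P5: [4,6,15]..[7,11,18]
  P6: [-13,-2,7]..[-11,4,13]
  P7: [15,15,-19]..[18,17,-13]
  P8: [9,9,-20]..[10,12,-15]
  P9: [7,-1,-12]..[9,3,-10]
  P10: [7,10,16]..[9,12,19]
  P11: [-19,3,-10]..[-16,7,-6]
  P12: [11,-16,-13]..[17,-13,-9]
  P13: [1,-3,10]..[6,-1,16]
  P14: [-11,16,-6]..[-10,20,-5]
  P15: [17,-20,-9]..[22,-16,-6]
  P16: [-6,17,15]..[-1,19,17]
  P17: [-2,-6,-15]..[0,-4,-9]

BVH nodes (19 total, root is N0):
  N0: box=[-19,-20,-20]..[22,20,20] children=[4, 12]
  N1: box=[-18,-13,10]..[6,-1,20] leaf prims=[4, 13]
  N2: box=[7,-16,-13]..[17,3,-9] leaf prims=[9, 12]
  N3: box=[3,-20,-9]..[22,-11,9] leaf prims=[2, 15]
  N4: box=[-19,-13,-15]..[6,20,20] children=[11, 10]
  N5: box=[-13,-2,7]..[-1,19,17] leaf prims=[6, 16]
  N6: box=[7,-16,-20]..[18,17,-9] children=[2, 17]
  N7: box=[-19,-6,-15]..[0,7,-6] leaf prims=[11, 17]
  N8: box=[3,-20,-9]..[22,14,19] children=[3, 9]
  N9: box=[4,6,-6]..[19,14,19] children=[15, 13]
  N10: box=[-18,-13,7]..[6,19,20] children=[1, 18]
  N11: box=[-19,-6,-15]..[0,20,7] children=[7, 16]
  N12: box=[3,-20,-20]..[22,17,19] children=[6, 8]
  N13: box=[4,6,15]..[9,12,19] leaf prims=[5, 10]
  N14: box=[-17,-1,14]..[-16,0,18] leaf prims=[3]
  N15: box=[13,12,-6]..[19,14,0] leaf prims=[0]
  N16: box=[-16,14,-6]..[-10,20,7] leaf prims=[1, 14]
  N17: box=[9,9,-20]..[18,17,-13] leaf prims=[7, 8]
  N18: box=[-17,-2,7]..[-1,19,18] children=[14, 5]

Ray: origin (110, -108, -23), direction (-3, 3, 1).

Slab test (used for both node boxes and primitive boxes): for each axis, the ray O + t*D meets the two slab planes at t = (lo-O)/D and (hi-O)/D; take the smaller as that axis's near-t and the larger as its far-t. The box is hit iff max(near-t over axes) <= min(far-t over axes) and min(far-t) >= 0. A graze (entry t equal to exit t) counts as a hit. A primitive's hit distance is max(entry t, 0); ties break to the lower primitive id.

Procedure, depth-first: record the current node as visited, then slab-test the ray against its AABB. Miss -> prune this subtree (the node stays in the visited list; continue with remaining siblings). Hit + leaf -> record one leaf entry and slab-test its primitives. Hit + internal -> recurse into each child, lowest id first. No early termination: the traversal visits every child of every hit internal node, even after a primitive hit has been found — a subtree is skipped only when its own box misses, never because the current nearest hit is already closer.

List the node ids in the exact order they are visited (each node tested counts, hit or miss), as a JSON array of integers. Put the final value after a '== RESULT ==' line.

Traverse from the root:
N0 x:[88/3,43] y:[88/3,128/3] z:[3,43] -> hit [88/3,128/3], descend [4, 12]
  N4 x:[104/3,43] y:[95/3,128/3] z:[8,43] -> hit [104/3,128/3], descend [10, 11]
    N10 x:[104/3,128/3] y:[95/3,127/3] z:[30,43] -> hit [104/3,127/3], descend [1, 18]
      N1 x:[104/3,128/3] y:[95/3,107/3] z:[33,43] -> hit [104/3,107/3] leaf, test {P4(miss), P13@t=35}
      N18 x:[37,127/3] y:[106/3,127/3] z:[30,41] -> hit [37,41], descend [5, 14]
        N5 x:[37,41] y:[106/3,127/3] z:[30,40] -> hit [37,40] leaf, test {P6(miss), P16(miss)}
        N14 x:[42,127/3] y:[107/3,36] z:[37,41] -> miss, prune
    N11 x:[110/3,43] y:[34,128/3] z:[8,30] -> miss, prune
  N12 x:[88/3,107/3] y:[88/3,125/3] z:[3,42] -> hit [88/3,107/3], descend [6, 8]
    N6 x:[92/3,103/3] y:[92/3,125/3] z:[3,14] -> miss, prune
    N8 x:[88/3,107/3] y:[88/3,122/3] z:[14,42] -> hit [88/3,107/3], descend [3, 9]
      N3 x:[88/3,107/3] y:[88/3,97/3] z:[14,32] -> hit [88/3,32] leaf, test {P2(miss), P15(miss)}
      N9 x:[91/3,106/3] y:[38,122/3] z:[17,42] -> miss, prune

13 AABB tests over nodes [0, 4, 10, 1, 18, 5, 14, 11, 12, 6, 8, 3, 9]; 3 leaves entered; closest P13.

== RESULT ==
[0, 4, 10, 1, 18, 5, 14, 11, 12, 6, 8, 3, 9]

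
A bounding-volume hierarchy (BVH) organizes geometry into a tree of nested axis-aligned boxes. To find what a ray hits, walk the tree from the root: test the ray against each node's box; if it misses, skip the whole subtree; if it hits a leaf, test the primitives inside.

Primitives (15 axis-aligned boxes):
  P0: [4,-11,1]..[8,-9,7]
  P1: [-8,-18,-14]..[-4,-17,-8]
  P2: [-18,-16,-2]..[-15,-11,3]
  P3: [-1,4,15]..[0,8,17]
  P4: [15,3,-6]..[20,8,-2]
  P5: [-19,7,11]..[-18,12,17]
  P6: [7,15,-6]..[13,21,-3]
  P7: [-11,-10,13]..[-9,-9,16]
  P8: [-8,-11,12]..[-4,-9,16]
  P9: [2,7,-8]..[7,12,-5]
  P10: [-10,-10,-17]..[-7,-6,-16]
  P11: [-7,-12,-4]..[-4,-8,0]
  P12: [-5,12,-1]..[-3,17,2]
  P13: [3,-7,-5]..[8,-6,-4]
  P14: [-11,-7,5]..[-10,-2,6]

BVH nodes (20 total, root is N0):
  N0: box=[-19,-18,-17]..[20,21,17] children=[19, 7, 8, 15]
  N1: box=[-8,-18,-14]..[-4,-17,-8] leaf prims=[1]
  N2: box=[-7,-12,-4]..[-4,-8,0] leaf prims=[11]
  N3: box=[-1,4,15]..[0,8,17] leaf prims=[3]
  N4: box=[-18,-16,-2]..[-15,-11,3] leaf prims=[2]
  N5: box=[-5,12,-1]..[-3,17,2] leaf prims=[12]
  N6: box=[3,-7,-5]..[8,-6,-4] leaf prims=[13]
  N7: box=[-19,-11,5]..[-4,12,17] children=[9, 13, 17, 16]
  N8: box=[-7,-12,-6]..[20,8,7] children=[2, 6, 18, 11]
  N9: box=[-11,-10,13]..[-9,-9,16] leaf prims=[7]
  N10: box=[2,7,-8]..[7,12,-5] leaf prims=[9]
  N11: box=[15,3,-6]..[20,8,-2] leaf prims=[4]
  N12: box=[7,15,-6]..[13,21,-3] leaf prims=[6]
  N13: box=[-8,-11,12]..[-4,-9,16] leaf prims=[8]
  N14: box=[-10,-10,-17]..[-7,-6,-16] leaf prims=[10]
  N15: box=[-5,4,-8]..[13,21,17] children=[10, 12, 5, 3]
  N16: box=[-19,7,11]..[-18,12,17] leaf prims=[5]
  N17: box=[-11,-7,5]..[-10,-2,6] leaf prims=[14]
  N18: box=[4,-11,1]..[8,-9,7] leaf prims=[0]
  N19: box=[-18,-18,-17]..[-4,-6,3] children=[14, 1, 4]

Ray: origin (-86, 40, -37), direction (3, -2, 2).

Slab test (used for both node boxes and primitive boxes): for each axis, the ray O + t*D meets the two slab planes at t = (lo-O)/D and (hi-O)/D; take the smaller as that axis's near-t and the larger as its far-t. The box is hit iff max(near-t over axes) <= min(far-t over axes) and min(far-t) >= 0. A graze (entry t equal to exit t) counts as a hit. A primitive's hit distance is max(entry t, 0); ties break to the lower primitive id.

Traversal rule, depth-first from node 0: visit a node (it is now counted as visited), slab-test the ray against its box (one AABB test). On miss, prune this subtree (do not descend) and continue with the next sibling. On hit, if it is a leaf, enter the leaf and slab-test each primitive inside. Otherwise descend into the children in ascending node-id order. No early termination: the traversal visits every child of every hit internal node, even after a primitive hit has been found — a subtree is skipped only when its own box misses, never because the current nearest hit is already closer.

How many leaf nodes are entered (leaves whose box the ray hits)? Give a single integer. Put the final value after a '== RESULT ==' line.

Trace the traversal:
N0 x:[67/3,106/3] y:[19/2,29] z:[10,27] -> hit [67/3,27], descend [7, 8, 15, 19]
  N7 x:[67/3,82/3] y:[14,51/2] z:[21,27] -> hit [67/3,51/2], descend [9, 13, 16, 17]
    N9 x:[25,77/3] y:[49/2,25] z:[25,53/2] -> hit [25,25] leaf, test {P7@t=25}
    N13 x:[26,82/3] y:[49/2,51/2] z:[49/2,53/2] -> miss, prune
    N16 x:[67/3,68/3] y:[14,33/2] z:[24,27] -> miss, prune
    N17 x:[25,76/3] y:[21,47/2] z:[21,43/2] -> miss, prune
  N8 x:[79/3,106/3] y:[16,26] z:[31/2,22] -> miss, prune
  N15 x:[27,33] y:[19/2,18] z:[29/2,27] -> miss, prune
  N19 x:[68/3,82/3] y:[23,29] z:[10,20] -> miss, prune

9 AABB tests over nodes [0, 7, 9, 13, 16, 17, 8, 15, 19]; 1 leaf entered; closest P7.

== RESULT ==
1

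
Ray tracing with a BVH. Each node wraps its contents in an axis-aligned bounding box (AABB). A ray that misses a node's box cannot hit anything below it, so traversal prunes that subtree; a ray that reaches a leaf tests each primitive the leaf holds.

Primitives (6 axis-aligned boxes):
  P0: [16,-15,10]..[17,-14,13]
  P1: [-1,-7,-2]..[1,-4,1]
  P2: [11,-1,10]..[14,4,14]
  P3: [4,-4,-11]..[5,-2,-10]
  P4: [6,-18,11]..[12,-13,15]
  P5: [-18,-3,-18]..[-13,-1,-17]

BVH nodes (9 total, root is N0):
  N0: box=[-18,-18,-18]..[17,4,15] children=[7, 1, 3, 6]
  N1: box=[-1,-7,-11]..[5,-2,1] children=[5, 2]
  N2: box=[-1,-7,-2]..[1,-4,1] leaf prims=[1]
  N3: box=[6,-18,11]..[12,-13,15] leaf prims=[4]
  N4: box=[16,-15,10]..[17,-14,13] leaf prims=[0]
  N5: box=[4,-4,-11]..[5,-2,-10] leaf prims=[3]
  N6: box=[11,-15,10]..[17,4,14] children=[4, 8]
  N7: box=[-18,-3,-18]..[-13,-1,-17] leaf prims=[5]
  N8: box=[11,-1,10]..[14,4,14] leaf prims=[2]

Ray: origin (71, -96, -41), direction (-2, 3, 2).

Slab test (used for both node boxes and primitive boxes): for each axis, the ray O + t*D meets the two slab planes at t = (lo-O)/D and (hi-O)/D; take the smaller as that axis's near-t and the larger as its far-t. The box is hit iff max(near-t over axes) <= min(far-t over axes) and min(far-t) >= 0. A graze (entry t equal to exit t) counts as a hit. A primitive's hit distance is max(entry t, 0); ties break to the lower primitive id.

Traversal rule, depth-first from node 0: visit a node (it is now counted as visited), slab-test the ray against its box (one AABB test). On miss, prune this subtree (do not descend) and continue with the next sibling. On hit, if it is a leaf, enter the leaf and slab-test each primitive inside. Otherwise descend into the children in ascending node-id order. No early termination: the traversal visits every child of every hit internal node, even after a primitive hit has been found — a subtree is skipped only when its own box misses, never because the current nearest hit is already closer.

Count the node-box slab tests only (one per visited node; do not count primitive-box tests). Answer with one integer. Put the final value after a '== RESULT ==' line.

Traverse from the root:
N0 x:[27,89/2] y:[26,100/3] z:[23/2,28] -> hit [27,28], descend [1, 3, 6, 7]
  N1 x:[33,36] y:[89/3,94/3] z:[15,21] -> miss, prune
  N3 x:[59/2,65/2] y:[26,83/3] z:[26,28] -> miss, prune
  N6 x:[27,30] y:[27,100/3] z:[51/2,55/2] -> hit [27,55/2], descend [4, 8]
    N4 x:[27,55/2] y:[27,82/3] z:[51/2,27] -> hit [27,27] leaf, test {P0@t=27}
    N8 x:[57/2,30] y:[95/3,100/3] z:[51/2,55/2] -> miss, prune
  N7 x:[42,89/2] y:[31,95/3] z:[23/2,12] -> miss, prune

Summary -> nodes [0, 1, 3, 6, 4, 8, 7]; box-tests=7; leaf-entries=1; first=P0

== RESULT ==
7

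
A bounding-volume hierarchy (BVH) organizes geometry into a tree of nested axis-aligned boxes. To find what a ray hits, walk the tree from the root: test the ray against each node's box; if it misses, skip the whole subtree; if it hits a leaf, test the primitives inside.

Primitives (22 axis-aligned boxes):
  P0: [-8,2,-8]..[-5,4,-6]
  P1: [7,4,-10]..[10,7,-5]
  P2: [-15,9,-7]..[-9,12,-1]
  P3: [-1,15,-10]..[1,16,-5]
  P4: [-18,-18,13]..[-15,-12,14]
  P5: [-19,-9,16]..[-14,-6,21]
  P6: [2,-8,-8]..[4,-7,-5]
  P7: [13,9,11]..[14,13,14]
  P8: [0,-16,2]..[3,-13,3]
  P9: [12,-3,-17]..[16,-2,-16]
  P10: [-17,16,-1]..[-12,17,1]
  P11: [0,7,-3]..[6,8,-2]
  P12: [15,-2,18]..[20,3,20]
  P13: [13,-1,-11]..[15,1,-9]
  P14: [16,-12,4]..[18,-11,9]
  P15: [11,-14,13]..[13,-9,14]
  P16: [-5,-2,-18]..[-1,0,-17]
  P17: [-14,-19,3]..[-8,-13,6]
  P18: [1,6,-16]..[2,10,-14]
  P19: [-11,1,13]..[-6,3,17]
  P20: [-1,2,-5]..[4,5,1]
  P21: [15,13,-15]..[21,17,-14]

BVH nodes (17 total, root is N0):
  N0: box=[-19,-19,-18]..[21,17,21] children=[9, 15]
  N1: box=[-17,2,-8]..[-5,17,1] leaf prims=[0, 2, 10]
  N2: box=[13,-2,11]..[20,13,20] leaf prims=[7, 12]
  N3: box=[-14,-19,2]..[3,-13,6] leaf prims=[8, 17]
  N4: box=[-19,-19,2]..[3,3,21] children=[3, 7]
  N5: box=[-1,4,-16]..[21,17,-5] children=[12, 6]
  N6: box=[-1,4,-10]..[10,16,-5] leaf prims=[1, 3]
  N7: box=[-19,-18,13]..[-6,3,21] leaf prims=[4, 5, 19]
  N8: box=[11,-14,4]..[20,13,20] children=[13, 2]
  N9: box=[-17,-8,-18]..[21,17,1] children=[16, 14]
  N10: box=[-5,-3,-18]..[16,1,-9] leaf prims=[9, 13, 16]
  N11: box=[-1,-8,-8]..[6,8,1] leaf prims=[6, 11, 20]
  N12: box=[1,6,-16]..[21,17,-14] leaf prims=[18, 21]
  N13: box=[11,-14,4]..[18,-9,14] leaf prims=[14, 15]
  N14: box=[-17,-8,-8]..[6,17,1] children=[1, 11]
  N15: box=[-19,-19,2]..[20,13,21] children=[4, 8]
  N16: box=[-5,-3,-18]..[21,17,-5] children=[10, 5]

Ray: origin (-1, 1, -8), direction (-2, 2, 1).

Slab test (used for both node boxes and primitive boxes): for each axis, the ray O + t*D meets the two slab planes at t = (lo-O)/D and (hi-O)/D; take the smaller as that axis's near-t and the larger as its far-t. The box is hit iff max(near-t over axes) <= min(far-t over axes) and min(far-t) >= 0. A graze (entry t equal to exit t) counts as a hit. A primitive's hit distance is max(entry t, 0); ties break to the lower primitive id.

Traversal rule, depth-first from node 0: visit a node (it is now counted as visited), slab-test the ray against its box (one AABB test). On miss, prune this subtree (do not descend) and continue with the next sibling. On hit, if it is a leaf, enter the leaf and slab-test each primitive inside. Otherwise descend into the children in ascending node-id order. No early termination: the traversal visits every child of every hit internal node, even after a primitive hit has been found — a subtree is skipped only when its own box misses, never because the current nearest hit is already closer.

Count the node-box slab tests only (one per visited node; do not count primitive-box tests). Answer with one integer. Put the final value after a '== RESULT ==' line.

Trace the traversal:
N0 x:[-11,9] y:[-10,8] z:[-10,29] -> hit [-10,8], descend [9, 15]
  N9 x:[-11,8] y:[-9/2,8] z:[-10,9] -> hit [-9/2,8], descend [14, 16]
    N14 x:[-7/2,8] y:[-9/2,8] z:[0,9] -> hit [0,8], descend [1, 11]
      N1 x:[2,8] y:[1/2,8] z:[0,9] -> hit [2,8] leaf, test {P0(miss), P2@t=4, P10@t=15/2}
      N11 x:[-7/2,0] y:[-9/2,7/2] z:[0,9] -> hit [0,0] leaf, test {P6(miss), P11(miss), P20(miss)}
    N16 x:[-11,2] y:[-2,8] z:[-10,3] -> hit [-2,2], descend [5, 10]
      N5 x:[-11,0] y:[3/2,8] z:[-8,3] -> miss, prune
      N10 x:[-17/2,2] y:[-2,0] z:[-10,-1] -> miss, prune
  N15 x:[-21/2,9] y:[-10,6] z:[10,29] -> miss, prune

Visited [0, 9, 14, 1, 11, 16, 5, 10, 15]. Tests: 9 box, 2 leaf. Nearest: P2.

== RESULT ==
9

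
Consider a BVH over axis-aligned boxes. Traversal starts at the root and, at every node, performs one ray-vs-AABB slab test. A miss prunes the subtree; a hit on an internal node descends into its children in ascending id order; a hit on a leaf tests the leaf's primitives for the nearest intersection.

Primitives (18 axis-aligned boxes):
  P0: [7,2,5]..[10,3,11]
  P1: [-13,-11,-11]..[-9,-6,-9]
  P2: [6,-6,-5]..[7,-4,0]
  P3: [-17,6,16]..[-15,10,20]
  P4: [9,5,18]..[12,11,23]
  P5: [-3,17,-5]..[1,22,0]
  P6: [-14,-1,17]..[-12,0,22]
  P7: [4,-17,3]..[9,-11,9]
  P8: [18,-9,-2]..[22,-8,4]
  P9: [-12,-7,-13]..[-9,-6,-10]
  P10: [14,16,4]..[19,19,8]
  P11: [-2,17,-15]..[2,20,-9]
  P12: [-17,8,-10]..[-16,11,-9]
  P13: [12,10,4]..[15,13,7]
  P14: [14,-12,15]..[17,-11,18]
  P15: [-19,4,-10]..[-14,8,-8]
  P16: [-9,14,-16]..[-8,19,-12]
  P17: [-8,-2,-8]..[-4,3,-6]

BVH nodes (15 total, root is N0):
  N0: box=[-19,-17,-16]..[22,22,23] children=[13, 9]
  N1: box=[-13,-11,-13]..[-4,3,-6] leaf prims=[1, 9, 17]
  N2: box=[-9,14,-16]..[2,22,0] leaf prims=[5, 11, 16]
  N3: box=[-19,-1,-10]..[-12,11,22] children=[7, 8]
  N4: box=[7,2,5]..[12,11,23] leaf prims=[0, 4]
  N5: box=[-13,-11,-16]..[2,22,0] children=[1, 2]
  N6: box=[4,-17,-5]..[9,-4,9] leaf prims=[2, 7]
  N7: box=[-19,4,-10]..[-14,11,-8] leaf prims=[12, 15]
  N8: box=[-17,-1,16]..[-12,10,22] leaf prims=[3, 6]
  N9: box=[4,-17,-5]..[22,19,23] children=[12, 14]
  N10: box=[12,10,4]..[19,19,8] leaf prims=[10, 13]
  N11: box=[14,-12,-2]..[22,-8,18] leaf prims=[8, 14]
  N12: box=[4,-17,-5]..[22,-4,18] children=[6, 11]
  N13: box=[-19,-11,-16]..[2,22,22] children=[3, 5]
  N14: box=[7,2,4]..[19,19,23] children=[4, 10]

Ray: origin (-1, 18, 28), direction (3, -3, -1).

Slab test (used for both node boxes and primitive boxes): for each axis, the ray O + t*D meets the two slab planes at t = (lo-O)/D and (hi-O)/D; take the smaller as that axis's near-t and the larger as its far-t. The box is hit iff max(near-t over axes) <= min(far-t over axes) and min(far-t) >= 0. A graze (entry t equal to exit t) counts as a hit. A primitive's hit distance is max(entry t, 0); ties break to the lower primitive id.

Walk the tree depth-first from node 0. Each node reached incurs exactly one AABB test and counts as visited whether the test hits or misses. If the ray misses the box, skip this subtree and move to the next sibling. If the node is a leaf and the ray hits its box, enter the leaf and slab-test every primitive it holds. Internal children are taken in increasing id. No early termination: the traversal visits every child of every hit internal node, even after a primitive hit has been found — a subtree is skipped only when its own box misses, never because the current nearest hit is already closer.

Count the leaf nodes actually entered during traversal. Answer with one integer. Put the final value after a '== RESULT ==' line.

Trace the traversal:
N0 x:[-6,23/3] y:[-4/3,35/3] z:[5,44] -> hit [5,23/3], descend [9, 13]
  N9 x:[5/3,23/3] y:[-1/3,35/3] z:[5,33] -> hit [5,23/3], descend [12, 14]
    N12 x:[5/3,23/3] y:[22/3,35/3] z:[10,33] -> miss, prune
    N14 x:[8/3,20/3] y:[-1/3,16/3] z:[5,24] -> hit [5,16/3], descend [4, 10]
      N4 x:[8/3,13/3] y:[7/3,16/3] z:[5,23] -> miss, prune
      N10 x:[13/3,20/3] y:[-1/3,8/3] z:[20,24] -> miss, prune
  N13 x:[-6,1] y:[-4/3,29/3] z:[6,44] -> miss, prune

7 AABB tests over nodes [0, 9, 12, 14, 4, 10, 13]; 0 leaves entered; closest miss.

== RESULT ==
0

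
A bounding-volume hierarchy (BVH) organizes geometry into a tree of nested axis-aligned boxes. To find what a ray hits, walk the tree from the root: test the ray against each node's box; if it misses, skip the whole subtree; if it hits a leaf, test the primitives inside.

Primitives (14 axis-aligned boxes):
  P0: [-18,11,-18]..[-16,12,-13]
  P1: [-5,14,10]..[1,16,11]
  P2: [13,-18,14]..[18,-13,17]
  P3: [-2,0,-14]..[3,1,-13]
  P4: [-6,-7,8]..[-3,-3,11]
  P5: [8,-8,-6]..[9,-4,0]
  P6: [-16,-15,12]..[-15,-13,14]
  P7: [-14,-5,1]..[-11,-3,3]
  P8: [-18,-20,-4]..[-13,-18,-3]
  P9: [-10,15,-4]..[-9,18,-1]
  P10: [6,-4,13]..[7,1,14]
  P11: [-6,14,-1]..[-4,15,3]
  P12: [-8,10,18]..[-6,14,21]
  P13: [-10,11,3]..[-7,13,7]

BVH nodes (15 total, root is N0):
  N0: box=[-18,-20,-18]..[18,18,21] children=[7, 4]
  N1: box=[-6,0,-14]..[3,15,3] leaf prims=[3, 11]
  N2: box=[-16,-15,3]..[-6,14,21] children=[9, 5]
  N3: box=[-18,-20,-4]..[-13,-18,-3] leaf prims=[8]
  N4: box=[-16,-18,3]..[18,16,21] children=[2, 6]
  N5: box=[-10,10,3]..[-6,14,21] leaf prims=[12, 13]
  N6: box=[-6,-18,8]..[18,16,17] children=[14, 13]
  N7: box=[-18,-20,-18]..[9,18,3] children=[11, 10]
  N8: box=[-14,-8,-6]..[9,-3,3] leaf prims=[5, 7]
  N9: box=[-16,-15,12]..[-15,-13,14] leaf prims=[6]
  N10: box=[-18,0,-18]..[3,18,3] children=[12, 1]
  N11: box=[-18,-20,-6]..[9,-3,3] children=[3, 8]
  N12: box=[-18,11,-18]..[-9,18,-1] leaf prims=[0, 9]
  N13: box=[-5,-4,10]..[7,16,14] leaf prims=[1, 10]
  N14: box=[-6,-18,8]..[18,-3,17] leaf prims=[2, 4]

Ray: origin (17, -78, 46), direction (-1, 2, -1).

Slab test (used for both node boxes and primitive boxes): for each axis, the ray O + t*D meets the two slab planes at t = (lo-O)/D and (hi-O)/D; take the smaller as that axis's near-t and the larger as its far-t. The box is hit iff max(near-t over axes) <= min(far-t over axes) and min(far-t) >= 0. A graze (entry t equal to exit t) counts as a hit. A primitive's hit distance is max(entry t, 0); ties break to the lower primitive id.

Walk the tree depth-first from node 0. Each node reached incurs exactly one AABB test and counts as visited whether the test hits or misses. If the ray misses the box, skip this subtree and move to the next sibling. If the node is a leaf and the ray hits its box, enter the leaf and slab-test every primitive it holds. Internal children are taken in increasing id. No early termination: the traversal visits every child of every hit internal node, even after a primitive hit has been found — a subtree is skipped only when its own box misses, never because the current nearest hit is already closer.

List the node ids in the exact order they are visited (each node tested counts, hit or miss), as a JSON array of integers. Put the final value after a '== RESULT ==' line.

Walk:
N0 x:[-1,35] y:[29,48] z:[25,64] -> hit [29,35], descend [4, 7]
  N4 x:[-1,33] y:[30,47] z:[25,43] -> hit [30,33], descend [2, 6]
    N2 x:[23,33] y:[63/2,46] z:[25,43] -> hit [63/2,33], descend [5, 9]
      N5 x:[23,27] y:[44,46] z:[25,43] -> miss, prune
      N9 x:[32,33] y:[63/2,65/2] z:[32,34] -> hit [32,65/2] leaf, test {P6@t=32}
    N6 x:[-1,23] y:[30,47] z:[29,38] -> miss, prune
  N7 x:[8,35] y:[29,48] z:[43,64] -> miss, prune

Summary -> nodes [0, 4, 2, 5, 9, 6, 7]; box-tests=7; leaf-entries=1; first=P6

== RESULT ==
[0, 4, 2, 5, 9, 6, 7]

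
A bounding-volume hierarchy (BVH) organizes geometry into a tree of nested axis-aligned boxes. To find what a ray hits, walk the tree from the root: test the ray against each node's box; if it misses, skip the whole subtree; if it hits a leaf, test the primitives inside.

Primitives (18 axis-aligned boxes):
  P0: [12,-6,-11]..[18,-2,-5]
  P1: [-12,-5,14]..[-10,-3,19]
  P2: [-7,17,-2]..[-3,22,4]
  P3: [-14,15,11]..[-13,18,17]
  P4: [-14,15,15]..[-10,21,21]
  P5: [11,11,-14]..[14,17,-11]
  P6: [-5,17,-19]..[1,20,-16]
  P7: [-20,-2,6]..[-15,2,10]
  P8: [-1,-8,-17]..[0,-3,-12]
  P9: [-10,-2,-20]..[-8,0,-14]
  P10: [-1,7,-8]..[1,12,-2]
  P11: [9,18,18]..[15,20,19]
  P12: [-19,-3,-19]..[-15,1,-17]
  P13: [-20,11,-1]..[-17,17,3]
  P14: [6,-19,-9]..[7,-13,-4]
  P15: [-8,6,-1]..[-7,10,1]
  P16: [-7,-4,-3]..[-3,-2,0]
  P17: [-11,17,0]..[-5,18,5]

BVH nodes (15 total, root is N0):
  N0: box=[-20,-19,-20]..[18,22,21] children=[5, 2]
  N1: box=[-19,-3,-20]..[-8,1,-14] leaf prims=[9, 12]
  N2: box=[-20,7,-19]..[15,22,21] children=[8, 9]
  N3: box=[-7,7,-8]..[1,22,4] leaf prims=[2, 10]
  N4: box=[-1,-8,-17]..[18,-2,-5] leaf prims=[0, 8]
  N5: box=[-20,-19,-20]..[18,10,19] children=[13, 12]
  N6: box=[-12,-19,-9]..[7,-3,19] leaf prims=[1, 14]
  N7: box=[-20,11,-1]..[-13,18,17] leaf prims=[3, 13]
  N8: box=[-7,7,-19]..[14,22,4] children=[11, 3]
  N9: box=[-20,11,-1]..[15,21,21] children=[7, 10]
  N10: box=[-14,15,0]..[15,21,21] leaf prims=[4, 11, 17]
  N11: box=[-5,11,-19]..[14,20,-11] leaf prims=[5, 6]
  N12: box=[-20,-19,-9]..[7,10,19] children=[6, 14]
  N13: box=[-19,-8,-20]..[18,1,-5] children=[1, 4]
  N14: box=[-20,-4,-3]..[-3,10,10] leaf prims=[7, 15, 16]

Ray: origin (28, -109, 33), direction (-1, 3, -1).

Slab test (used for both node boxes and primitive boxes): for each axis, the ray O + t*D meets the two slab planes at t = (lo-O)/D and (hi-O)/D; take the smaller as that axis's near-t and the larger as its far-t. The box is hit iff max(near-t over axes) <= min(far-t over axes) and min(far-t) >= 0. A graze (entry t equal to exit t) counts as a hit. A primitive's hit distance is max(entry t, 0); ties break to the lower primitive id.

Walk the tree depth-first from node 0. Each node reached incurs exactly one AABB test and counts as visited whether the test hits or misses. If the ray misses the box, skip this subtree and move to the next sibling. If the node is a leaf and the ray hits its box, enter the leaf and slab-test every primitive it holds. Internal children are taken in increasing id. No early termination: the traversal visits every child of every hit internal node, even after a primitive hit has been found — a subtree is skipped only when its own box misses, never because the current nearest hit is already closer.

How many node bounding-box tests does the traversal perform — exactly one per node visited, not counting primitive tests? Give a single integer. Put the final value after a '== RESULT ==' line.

Trace the traversal:
N0 x:[10,48] y:[30,131/3] z:[12,53] -> hit [30,131/3], descend [2, 5]
  N2 x:[13,48] y:[116/3,131/3] z:[12,52] -> hit [116/3,131/3], descend [8, 9]
    N8 x:[14,35] y:[116/3,131/3] z:[29,52] -> miss, prune
    N9 x:[13,48] y:[40,130/3] z:[12,34] -> miss, prune
  N5 x:[10,48] y:[30,119/3] z:[14,53] -> hit [30,119/3], descend [12, 13]
    N12 x:[21,48] y:[30,119/3] z:[14,42] -> hit [30,119/3], descend [6, 14]
      N6 x:[21,40] y:[30,106/3] z:[14,42] -> hit [30,106/3] leaf, test {P1(miss), P14(miss)}
      N14 x:[31,48] y:[35,119/3] z:[23,36] -> hit [35,36] leaf, test {P7(miss), P15(miss), P16@t=35}
    N13 x:[10,47] y:[101/3,110/3] z:[38,53] -> miss, prune

Summary -> nodes [0, 2, 8, 9, 5, 12, 6, 14, 13]; box-tests=9; leaf-entries=2; first=P16

== RESULT ==
9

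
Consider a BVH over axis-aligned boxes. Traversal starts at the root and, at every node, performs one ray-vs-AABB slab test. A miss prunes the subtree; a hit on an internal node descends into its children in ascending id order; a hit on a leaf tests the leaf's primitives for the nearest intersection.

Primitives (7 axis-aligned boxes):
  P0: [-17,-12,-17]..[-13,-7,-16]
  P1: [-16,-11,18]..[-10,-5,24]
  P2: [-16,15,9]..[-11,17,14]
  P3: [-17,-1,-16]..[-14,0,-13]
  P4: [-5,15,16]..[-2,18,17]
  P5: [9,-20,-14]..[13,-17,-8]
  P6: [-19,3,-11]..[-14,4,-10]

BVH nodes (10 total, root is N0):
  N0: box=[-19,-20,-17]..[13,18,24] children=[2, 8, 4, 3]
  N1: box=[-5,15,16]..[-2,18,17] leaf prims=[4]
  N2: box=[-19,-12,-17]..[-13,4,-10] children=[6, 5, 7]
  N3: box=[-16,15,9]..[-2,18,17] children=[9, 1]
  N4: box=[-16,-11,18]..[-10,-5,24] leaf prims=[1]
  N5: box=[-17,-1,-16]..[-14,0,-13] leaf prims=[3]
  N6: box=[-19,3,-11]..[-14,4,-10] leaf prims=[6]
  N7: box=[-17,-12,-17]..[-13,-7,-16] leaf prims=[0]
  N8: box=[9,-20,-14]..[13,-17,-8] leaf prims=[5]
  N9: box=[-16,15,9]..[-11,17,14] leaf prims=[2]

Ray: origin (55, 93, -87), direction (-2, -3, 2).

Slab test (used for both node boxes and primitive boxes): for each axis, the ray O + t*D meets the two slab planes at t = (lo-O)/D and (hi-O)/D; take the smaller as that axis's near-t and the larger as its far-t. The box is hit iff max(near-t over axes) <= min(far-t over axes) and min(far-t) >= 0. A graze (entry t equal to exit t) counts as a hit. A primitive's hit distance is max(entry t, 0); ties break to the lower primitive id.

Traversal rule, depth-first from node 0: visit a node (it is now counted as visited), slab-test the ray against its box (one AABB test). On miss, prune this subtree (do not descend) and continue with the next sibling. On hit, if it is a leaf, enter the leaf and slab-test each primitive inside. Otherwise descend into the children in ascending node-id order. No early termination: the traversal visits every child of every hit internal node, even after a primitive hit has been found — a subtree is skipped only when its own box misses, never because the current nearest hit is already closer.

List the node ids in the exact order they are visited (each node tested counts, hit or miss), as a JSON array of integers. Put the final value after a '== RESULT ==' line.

Trace the traversal:
N0 x:[21,37] y:[25,113/3] z:[35,111/2] -> hit [35,37], descend [2, 3, 4, 8]
  N2 x:[34,37] y:[89/3,35] z:[35,77/2] -> hit [35,35], descend [5, 6, 7]
    N5 x:[69/2,36] y:[31,94/3] z:[71/2,37] -> miss, prune
    N6 x:[69/2,37] y:[89/3,30] z:[38,77/2] -> miss, prune
    N7 x:[34,36] y:[100/3,35] z:[35,71/2] -> hit [35,35] leaf, test {P0@t=35}
  N3 x:[57/2,71/2] y:[25,26] z:[48,52] -> miss, prune
  N4 x:[65/2,71/2] y:[98/3,104/3] z:[105/2,111/2] -> miss, prune
  N8 x:[21,23] y:[110/3,113/3] z:[73/2,79/2] -> miss, prune

Visited [0, 2, 5, 6, 7, 3, 4, 8]. Tests: 8 box, 1 leaf. Nearest: P0.

== RESULT ==
[0, 2, 5, 6, 7, 3, 4, 8]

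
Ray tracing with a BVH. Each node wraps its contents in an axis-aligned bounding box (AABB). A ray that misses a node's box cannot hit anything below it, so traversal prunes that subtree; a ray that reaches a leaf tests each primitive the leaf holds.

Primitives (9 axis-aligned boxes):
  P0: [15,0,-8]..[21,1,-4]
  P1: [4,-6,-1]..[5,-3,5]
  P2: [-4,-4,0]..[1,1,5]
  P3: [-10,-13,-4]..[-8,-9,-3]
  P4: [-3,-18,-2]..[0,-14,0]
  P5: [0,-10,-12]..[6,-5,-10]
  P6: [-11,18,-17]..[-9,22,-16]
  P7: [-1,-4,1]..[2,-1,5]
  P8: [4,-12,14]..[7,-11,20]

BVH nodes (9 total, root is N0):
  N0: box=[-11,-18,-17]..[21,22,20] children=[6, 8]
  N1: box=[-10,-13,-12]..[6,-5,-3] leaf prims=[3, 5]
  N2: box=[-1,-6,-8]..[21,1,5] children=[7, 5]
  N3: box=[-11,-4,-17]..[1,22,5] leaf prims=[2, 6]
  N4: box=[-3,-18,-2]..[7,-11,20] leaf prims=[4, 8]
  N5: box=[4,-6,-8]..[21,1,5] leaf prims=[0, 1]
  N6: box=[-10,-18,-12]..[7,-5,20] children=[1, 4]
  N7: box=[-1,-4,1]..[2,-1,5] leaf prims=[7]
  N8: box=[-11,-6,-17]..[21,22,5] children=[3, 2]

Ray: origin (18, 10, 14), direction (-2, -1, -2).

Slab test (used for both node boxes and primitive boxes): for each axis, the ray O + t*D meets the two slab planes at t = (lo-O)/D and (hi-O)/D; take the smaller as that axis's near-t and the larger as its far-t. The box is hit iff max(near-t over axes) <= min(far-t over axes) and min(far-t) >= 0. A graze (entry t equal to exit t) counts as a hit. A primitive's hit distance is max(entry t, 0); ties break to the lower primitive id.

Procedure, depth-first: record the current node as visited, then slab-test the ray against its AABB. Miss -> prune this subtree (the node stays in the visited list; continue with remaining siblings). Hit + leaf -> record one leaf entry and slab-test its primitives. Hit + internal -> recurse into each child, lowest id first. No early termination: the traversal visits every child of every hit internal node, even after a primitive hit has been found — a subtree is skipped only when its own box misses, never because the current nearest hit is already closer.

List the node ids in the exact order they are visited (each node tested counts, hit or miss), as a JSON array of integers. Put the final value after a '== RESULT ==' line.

Traverse from the root:
N0 x:[-3/2,29/2] y:[-12,28] z:[-3,31/2] -> hit [-3/2,29/2], descend [6, 8]
  N6 x:[11/2,14] y:[15,28] z:[-3,13] -> miss, prune
  N8 x:[-3/2,29/2] y:[-12,16] z:[9/2,31/2] -> hit [9/2,29/2], descend [2, 3]
    N2 x:[-3/2,19/2] y:[9,16] z:[9/2,11] -> hit [9,19/2], descend [5, 7]
      N5 x:[-3/2,7] y:[9,16] z:[9/2,11] -> miss, prune
      N7 x:[8,19/2] y:[11,14] z:[9/2,13/2] -> miss, prune
    N3 x:[17/2,29/2] y:[-12,14] z:[9/2,31/2] -> hit [17/2,14] leaf, test {P2(miss), P6(miss)}

Visited [0, 6, 8, 2, 5, 7, 3]. Tests: 7 box, 1 leaf. Nearest: miss.

== RESULT ==
[0, 6, 8, 2, 5, 7, 3]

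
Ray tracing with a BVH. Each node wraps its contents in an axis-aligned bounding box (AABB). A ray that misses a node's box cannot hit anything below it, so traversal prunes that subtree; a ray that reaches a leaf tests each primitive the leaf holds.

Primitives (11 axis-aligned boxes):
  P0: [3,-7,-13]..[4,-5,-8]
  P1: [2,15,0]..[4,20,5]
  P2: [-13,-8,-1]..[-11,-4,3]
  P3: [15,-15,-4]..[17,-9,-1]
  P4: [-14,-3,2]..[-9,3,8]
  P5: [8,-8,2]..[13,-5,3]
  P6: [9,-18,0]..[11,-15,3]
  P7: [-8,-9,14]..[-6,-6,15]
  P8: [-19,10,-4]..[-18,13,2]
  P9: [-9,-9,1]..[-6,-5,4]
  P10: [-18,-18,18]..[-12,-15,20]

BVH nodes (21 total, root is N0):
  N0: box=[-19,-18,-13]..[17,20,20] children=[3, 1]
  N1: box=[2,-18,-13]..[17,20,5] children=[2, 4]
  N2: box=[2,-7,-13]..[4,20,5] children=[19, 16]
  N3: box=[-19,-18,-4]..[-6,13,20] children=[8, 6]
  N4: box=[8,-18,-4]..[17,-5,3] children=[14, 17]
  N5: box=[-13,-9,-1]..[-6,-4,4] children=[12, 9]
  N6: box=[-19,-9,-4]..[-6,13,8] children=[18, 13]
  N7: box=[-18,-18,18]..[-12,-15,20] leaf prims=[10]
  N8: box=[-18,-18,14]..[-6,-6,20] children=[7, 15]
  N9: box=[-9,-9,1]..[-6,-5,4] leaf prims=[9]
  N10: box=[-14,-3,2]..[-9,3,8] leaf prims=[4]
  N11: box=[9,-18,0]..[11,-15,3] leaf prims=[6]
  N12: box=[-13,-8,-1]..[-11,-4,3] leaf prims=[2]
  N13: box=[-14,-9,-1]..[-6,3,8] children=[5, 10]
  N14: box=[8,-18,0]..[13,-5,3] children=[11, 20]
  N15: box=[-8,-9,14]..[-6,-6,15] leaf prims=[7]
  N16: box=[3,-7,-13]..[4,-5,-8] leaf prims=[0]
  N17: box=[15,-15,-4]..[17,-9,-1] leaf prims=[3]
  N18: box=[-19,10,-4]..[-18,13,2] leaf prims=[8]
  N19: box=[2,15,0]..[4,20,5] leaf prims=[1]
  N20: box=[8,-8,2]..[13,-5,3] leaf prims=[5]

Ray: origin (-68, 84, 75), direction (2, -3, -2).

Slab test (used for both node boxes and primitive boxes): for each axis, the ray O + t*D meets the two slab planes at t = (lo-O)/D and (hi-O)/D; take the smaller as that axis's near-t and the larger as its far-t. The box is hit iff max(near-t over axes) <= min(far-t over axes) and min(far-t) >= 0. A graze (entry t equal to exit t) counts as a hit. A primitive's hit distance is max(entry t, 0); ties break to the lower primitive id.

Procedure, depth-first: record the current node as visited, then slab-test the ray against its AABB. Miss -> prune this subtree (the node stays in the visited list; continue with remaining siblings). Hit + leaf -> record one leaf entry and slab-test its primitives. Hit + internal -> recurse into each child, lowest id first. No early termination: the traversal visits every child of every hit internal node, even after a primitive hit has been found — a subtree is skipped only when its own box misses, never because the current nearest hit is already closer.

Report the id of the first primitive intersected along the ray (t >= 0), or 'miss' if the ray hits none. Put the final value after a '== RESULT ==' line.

Trace the traversal:
N0 x:[49/2,85/2] y:[64/3,34] z:[55/2,44] -> hit [55/2,34], descend [1, 3]
  N1 x:[35,85/2] y:[64/3,34] z:[35,44] -> miss, prune
  N3 x:[49/2,31] y:[71/3,34] z:[55/2,79/2] -> hit [55/2,31], descend [6, 8]
    N6 x:[49/2,31] y:[71/3,31] z:[67/2,79/2] -> miss, prune
    N8 x:[25,31] y:[30,34] z:[55/2,61/2] -> hit [30,61/2], descend [7, 15]
      N7 x:[25,28] y:[33,34] z:[55/2,57/2] -> miss, prune
      N15 x:[30,31] y:[30,31] z:[30,61/2] -> hit [30,61/2] leaf, test {P7@t=30}

Summary -> nodes [0, 1, 3, 6, 8, 7, 15]; box-tests=7; leaf-entries=1; first=P7

== RESULT ==
7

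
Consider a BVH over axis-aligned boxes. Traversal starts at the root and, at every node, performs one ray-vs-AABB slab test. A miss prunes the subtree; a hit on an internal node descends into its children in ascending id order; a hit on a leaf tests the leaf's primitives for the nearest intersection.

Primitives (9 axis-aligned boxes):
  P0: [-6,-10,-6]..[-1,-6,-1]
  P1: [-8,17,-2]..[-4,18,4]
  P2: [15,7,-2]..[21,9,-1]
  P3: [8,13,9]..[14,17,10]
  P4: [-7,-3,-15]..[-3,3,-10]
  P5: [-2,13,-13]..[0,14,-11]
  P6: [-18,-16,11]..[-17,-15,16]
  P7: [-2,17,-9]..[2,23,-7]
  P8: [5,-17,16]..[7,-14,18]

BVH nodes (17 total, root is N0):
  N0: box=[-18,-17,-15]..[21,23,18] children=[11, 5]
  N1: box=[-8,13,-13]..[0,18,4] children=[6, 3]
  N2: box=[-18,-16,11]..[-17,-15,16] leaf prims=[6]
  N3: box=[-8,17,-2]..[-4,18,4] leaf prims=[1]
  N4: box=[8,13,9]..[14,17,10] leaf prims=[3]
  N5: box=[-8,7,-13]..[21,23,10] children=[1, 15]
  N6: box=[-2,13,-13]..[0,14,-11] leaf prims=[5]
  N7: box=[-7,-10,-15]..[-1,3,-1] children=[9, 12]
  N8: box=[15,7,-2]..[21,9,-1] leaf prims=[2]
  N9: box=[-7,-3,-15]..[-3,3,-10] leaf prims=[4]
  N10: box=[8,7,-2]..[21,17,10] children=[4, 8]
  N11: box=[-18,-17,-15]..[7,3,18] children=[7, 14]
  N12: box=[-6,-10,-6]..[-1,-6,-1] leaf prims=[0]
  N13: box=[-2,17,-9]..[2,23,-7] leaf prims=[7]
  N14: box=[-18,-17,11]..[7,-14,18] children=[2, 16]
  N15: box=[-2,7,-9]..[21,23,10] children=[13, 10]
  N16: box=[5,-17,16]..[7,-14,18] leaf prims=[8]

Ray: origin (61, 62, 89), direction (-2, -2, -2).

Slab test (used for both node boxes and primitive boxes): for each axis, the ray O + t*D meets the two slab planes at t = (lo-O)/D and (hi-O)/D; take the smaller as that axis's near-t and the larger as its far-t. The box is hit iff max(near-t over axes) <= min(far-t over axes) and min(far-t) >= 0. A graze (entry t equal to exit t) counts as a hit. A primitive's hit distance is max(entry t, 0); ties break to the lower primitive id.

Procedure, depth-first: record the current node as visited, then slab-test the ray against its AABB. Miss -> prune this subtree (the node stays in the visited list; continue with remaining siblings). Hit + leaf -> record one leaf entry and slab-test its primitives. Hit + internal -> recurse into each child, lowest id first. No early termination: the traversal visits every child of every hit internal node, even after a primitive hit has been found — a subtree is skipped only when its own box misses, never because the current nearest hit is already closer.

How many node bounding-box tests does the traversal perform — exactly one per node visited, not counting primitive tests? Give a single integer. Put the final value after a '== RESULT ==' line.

Traverse from the root:
N0 x:[20,79/2] y:[39/2,79/2] z:[71/2,52] -> hit [71/2,79/2], descend [5, 11]
  N5 x:[20,69/2] y:[39/2,55/2] z:[79/2,51] -> miss, prune
  N11 x:[27,79/2] y:[59/2,79/2] z:[71/2,52] -> hit [71/2,79/2], descend [7, 14]
    N7 x:[31,34] y:[59/2,36] z:[45,52] -> miss, prune
    N14 x:[27,79/2] y:[38,79/2] z:[71/2,39] -> hit [38,39], descend [2, 16]
      N2 x:[39,79/2] y:[77/2,39] z:[73/2,39] -> hit [39,39] leaf, test {P6@t=39}
      N16 x:[27,28] y:[38,79/2] z:[71/2,73/2] -> miss, prune

7 AABB tests over nodes [0, 5, 11, 7, 14, 2, 16]; 1 leaf entered; closest P6.

== RESULT ==
7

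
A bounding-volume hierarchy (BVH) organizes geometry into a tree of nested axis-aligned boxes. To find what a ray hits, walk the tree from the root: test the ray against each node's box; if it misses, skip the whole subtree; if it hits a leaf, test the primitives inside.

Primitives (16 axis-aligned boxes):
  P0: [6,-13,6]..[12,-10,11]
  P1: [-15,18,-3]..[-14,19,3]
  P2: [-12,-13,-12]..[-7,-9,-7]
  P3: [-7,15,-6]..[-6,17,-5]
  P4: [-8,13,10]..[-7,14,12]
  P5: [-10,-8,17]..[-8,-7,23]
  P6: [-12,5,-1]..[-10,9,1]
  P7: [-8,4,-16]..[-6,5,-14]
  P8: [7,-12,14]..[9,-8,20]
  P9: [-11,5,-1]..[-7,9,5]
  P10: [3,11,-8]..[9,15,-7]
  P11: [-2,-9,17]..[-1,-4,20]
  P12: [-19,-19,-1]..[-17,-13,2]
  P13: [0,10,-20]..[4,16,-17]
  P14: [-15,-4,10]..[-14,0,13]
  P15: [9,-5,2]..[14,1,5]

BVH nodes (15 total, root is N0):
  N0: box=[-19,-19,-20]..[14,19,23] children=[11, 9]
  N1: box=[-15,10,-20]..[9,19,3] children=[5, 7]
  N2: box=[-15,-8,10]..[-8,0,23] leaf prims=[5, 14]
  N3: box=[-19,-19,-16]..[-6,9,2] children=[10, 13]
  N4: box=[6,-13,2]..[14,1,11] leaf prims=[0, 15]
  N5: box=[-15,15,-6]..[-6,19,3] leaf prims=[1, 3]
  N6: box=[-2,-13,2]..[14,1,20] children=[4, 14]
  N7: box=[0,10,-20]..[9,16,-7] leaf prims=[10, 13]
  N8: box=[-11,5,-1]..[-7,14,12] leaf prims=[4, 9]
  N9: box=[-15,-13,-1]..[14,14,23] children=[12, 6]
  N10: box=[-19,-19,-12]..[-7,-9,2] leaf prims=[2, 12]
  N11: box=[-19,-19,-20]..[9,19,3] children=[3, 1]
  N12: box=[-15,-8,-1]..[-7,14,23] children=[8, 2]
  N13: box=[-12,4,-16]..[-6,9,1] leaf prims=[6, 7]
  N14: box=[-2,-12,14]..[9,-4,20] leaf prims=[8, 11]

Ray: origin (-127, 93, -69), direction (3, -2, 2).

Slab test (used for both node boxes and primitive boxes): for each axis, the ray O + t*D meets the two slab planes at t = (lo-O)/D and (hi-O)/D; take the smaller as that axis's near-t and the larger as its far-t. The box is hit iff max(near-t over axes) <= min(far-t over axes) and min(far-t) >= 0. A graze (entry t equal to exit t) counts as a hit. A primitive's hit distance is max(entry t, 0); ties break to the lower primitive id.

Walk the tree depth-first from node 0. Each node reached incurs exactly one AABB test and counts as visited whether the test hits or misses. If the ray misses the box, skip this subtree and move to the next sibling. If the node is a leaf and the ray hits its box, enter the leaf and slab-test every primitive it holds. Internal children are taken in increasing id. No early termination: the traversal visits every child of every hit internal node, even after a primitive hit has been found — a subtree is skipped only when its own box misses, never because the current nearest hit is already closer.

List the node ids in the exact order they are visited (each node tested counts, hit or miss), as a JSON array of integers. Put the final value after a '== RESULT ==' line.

Trace the traversal:
N0 x:[36,47] y:[37,56] z:[49/2,46] -> hit [37,46], descend [9, 11]
  N9 x:[112/3,47] y:[79/2,53] z:[34,46] -> hit [79/2,46], descend [6, 12]
    N6 x:[125/3,47] y:[46,53] z:[71/2,89/2] -> miss, prune
    N12 x:[112/3,40] y:[79/2,101/2] z:[34,46] -> hit [79/2,40], descend [2, 8]
      N2 x:[112/3,119/3] y:[93/2,101/2] z:[79/2,46] -> miss, prune
      N8 x:[116/3,40] y:[79/2,44] z:[34,81/2] -> hit [79/2,40] leaf, test {P4@t=119/3, P9(miss)}
  N11 x:[36,136/3] y:[37,56] z:[49/2,36] -> miss, prune

Summary -> nodes [0, 9, 6, 12, 2, 8, 11]; box-tests=7; leaf-entries=1; first=P4

== RESULT ==
[0, 9, 6, 12, 2, 8, 11]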